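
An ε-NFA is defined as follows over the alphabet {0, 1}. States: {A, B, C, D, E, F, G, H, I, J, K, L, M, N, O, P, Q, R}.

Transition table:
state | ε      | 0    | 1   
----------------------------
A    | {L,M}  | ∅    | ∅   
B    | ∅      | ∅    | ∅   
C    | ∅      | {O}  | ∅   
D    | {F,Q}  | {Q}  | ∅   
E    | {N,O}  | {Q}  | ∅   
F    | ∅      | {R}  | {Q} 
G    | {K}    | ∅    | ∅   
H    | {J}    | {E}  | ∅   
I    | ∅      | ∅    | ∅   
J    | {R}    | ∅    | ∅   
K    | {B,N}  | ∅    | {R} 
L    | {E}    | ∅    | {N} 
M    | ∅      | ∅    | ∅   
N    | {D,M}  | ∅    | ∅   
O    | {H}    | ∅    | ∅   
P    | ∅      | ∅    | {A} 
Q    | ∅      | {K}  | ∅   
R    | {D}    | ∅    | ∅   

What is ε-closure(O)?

{D, F, H, J, O, Q, R}

Start with {O}.
From O via ε: add H.
From H via ε: add J.
From J via ε: add R.
From R via ε: add D.
From D via ε: add F, Q.
No new states can be added; the closed set is {D, F, H, J, O, Q, R}.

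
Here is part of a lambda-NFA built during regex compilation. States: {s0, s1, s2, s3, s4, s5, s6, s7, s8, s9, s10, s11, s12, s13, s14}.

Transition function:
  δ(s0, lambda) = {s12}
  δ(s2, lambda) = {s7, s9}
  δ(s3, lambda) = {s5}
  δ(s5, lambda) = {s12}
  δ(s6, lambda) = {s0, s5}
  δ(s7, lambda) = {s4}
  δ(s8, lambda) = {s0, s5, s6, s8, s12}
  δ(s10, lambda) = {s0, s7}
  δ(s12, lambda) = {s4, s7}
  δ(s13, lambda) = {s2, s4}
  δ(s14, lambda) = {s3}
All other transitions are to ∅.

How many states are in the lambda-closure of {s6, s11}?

Start with {s6, s11}.
From s6 via lambda: add s0, s5.
From s0 via lambda: add s12.
From s12 via lambda: add s4, s7.
lambda-closure = {s0, s4, s5, s6, s7, s11, s12}, which has 7 states.

7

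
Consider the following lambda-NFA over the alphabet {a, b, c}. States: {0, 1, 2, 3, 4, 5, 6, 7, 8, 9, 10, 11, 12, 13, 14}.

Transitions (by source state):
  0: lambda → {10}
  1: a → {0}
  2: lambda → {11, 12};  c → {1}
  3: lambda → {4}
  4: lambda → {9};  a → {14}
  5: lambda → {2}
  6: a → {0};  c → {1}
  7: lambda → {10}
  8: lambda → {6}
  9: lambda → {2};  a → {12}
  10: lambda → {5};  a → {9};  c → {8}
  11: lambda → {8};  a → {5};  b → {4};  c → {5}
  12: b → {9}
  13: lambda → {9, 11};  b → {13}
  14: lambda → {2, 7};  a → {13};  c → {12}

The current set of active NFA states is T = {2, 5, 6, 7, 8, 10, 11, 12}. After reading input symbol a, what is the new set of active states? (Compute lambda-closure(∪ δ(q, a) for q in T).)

{0, 2, 5, 6, 8, 9, 10, 11, 12}

6 on a → {0}.
10 on a → {9}.
11 on a → {5}.
No a-transition from 2, 5, 7, 8, 12.
Union after reading a: {0, 5, 9}.
Now take the lambda-closure:
From 0 via lambda: add 10.
From 5 via lambda: add 2.
From 2 via lambda: add 11, 12.
From 11 via lambda: add 8.
From 8 via lambda: add 6.
No new states can be added; the closed set is {0, 2, 5, 6, 8, 9, 10, 11, 12}.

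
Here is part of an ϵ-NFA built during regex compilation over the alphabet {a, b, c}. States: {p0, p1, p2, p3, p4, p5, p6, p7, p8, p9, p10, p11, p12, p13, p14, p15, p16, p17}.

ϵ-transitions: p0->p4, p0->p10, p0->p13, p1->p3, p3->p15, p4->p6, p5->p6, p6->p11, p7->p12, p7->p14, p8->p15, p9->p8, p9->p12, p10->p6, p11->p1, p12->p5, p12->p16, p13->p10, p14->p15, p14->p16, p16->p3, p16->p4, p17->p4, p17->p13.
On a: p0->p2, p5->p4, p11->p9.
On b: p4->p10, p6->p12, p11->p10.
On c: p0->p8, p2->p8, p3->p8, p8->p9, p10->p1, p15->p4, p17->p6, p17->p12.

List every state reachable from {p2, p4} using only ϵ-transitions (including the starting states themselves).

Start with {p2, p4}.
From p4 via ϵ: add p6.
From p6 via ϵ: add p11.
From p11 via ϵ: add p1.
From p1 via ϵ: add p3.
From p3 via ϵ: add p15.
No new states can be added; the closed set is {p1, p2, p3, p4, p6, p11, p15}.

{p1, p2, p3, p4, p6, p11, p15}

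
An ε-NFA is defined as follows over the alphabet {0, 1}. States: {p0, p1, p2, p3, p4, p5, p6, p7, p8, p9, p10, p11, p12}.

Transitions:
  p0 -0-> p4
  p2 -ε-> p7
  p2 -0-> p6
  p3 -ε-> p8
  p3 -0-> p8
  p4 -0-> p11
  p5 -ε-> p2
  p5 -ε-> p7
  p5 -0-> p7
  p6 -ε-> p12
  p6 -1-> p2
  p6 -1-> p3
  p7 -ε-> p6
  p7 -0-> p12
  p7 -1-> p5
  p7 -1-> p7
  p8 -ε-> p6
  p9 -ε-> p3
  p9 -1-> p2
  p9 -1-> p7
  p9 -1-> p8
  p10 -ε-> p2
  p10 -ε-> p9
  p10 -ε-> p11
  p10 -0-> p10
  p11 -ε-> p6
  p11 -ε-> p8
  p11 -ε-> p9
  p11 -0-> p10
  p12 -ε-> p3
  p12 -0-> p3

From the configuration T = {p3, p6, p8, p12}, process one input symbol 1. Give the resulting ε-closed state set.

{p2, p3, p6, p7, p8, p12}

p6 on 1 → {p2, p3}.
No 1-transition from p3, p8, p12.
Union after reading 1: {p2, p3}.
Now take the ε-closure:
From p2 via ε: add p7.
From p3 via ε: add p8.
From p7 via ε: add p6.
From p6 via ε: add p12.
No new states can be added; the closed set is {p2, p3, p6, p7, p8, p12}.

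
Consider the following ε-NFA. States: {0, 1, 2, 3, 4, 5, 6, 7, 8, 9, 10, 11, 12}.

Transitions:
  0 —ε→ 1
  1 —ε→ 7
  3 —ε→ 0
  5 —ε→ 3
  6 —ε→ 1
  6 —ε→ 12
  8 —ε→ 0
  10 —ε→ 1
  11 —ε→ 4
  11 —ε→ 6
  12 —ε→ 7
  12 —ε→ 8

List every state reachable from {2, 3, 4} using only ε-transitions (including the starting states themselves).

Start with {2, 3, 4}.
From 3 via ε: add 0.
From 0 via ε: add 1.
From 1 via ε: add 7.
No new states can be added; the closed set is {0, 1, 2, 3, 4, 7}.

{0, 1, 2, 3, 4, 7}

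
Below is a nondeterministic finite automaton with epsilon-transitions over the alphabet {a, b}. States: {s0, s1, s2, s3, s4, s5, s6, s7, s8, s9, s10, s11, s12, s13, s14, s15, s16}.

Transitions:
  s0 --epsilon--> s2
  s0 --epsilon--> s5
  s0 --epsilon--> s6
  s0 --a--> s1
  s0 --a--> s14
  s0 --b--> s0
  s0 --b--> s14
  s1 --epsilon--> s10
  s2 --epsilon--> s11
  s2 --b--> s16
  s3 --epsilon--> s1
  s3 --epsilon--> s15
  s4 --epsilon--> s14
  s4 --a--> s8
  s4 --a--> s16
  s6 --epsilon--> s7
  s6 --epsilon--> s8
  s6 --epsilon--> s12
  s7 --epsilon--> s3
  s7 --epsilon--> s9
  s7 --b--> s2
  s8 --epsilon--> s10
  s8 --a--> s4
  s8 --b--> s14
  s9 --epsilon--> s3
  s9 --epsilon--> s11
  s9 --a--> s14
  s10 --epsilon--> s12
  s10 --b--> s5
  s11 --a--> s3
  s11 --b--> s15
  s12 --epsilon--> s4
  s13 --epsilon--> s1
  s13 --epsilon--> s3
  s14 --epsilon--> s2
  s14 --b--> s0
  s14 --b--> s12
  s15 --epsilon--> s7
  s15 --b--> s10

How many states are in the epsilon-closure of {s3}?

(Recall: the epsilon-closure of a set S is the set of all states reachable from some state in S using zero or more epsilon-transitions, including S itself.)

Start with {s3}.
From s3 via epsilon: add s1, s15.
From s1 via epsilon: add s10.
From s15 via epsilon: add s7.
From s7 via epsilon: add s9.
From s10 via epsilon: add s12.
From s9 via epsilon: add s11.
From s12 via epsilon: add s4.
From s4 via epsilon: add s14.
From s14 via epsilon: add s2.
epsilon-closure = {s1, s2, s3, s4, s7, s9, s10, s11, s12, s14, s15}, which has 11 states.

11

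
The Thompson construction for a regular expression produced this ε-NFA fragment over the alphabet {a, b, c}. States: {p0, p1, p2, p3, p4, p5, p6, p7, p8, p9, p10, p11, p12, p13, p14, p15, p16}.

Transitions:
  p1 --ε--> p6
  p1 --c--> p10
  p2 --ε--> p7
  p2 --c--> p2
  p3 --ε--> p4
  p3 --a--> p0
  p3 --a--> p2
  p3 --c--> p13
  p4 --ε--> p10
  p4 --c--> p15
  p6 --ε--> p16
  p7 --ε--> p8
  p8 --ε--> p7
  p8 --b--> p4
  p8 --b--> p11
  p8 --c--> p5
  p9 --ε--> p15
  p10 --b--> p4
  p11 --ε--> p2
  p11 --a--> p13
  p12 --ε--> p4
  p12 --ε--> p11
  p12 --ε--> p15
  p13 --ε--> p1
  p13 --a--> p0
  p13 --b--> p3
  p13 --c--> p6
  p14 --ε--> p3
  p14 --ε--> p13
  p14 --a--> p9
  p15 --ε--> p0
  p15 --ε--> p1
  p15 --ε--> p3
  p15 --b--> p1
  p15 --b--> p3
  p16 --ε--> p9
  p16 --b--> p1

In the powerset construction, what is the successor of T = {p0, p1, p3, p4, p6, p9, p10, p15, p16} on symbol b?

{p0, p1, p3, p4, p6, p9, p10, p15, p16}

p10 on b → {p4}.
p15 on b → {p1, p3}.
p16 on b → {p1}.
No b-transition from p0, p1, p3, p4, p6, p9.
Union after reading b: {p1, p3, p4}.
Now take the ε-closure:
From p1 via ε: add p6.
From p4 via ε: add p10.
From p6 via ε: add p16.
From p16 via ε: add p9.
From p9 via ε: add p15.
From p15 via ε: add p0.
No new states can be added; the closed set is {p0, p1, p3, p4, p6, p9, p10, p15, p16}.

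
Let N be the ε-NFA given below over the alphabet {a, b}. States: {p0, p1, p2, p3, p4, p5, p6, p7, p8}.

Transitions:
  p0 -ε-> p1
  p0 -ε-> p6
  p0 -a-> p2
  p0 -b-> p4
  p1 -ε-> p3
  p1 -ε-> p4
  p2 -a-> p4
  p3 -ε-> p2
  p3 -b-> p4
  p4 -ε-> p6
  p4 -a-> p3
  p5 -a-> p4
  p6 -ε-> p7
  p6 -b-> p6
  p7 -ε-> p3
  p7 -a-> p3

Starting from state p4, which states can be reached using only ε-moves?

Start with {p4}.
From p4 via ε: add p6.
From p6 via ε: add p7.
From p7 via ε: add p3.
From p3 via ε: add p2.
No new states can be added; the closed set is {p2, p3, p4, p6, p7}.

{p2, p3, p4, p6, p7}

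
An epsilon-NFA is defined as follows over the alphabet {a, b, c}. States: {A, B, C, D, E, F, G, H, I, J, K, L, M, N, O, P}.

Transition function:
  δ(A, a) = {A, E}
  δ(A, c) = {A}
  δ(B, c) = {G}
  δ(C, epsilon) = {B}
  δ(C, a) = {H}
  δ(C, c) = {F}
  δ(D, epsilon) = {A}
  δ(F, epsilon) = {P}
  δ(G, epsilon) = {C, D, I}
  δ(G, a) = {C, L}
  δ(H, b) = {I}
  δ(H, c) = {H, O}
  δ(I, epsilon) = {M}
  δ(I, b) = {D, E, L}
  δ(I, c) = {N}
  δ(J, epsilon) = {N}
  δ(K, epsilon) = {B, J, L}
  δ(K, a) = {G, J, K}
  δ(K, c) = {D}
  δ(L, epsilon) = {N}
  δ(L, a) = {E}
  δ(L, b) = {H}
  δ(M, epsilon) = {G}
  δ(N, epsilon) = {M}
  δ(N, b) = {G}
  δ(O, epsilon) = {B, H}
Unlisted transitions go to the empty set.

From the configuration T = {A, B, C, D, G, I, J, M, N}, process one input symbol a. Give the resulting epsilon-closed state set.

{A, B, C, D, E, G, H, I, L, M, N}

A on a → {A, E}.
C on a → {H}.
G on a → {C, L}.
No a-transition from B, D, I, J, M, N.
Union after reading a: {A, C, E, H, L}.
Now take the epsilon-closure:
From C via epsilon: add B.
From L via epsilon: add N.
From N via epsilon: add M.
From M via epsilon: add G.
From G via epsilon: add D, I.
No new states can be added; the closed set is {A, B, C, D, E, G, H, I, L, M, N}.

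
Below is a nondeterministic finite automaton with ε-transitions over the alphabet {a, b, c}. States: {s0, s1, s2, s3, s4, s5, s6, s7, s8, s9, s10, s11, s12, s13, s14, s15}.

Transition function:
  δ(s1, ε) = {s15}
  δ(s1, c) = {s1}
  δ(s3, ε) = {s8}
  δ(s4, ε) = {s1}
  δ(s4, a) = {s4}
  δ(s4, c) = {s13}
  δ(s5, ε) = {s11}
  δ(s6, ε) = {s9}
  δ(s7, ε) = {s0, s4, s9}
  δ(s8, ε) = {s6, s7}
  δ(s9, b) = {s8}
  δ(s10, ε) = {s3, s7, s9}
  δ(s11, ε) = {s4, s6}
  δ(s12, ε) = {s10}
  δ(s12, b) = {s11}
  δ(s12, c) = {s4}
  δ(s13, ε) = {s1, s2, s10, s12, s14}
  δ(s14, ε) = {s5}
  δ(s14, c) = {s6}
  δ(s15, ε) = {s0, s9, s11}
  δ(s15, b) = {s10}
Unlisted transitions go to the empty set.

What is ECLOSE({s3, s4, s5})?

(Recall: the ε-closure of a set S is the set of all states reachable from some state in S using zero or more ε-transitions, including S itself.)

Start with {s3, s4, s5}.
From s3 via ε: add s8.
From s4 via ε: add s1.
From s5 via ε: add s11.
From s1 via ε: add s15.
From s8 via ε: add s6, s7.
From s6 via ε: add s9.
From s7 via ε: add s0.
No new states can be added; the closed set is {s0, s1, s3, s4, s5, s6, s7, s8, s9, s11, s15}.

{s0, s1, s3, s4, s5, s6, s7, s8, s9, s11, s15}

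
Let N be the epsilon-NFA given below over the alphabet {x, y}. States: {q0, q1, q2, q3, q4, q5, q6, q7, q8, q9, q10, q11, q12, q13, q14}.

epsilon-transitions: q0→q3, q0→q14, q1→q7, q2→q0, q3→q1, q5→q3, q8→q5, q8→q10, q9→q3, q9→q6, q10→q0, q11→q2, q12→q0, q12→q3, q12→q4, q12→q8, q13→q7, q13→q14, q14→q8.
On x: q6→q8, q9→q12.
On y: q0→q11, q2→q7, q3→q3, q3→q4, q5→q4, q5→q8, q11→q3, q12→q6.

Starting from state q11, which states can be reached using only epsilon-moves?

{q0, q1, q2, q3, q5, q7, q8, q10, q11, q14}

Start with {q11}.
From q11 via epsilon: add q2.
From q2 via epsilon: add q0.
From q0 via epsilon: add q3, q14.
From q3 via epsilon: add q1.
From q14 via epsilon: add q8.
From q1 via epsilon: add q7.
From q8 via epsilon: add q5, q10.
No new states can be added; the closed set is {q0, q1, q2, q3, q5, q7, q8, q10, q11, q14}.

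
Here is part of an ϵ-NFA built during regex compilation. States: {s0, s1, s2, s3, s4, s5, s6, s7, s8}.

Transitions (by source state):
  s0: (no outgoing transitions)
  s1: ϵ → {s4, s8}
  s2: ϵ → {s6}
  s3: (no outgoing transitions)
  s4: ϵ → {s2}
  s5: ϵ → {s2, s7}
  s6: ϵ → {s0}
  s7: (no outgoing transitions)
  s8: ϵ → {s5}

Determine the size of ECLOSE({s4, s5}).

6

Start with {s4, s5}.
From s4 via ϵ: add s2.
From s5 via ϵ: add s7.
From s2 via ϵ: add s6.
From s6 via ϵ: add s0.
ϵ-closure = {s0, s2, s4, s5, s6, s7}, which has 6 states.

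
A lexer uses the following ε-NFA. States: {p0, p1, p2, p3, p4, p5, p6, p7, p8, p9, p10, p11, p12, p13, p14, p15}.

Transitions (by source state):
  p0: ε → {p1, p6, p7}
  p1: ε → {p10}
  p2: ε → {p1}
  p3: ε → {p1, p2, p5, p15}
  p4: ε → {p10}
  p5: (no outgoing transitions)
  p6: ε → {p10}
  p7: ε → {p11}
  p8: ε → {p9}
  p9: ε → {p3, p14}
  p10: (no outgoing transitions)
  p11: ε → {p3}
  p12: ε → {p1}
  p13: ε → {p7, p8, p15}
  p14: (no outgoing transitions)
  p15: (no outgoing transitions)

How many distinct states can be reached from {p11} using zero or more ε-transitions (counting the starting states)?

Start with {p11}.
From p11 via ε: add p3.
From p3 via ε: add p1, p2, p5, p15.
From p1 via ε: add p10.
ε-closure = {p1, p2, p3, p5, p10, p11, p15}, which has 7 states.

7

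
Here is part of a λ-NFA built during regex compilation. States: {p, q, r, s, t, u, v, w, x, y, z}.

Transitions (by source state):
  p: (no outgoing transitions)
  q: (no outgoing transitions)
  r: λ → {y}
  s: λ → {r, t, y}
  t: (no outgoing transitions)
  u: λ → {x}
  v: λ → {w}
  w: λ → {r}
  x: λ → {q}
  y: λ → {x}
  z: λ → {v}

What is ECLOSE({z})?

{q, r, v, w, x, y, z}

Start with {z}.
From z via λ: add v.
From v via λ: add w.
From w via λ: add r.
From r via λ: add y.
From y via λ: add x.
From x via λ: add q.
No new states can be added; the closed set is {q, r, v, w, x, y, z}.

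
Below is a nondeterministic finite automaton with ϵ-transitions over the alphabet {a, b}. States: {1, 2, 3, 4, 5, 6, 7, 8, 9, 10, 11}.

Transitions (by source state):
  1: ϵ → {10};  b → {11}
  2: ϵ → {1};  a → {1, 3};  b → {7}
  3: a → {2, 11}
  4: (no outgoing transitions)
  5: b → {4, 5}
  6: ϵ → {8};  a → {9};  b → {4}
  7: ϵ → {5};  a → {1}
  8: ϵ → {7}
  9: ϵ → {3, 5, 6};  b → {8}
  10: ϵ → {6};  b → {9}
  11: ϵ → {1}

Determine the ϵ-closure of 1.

{1, 5, 6, 7, 8, 10}

Start with {1}.
From 1 via ϵ: add 10.
From 10 via ϵ: add 6.
From 6 via ϵ: add 8.
From 8 via ϵ: add 7.
From 7 via ϵ: add 5.
No new states can be added; the closed set is {1, 5, 6, 7, 8, 10}.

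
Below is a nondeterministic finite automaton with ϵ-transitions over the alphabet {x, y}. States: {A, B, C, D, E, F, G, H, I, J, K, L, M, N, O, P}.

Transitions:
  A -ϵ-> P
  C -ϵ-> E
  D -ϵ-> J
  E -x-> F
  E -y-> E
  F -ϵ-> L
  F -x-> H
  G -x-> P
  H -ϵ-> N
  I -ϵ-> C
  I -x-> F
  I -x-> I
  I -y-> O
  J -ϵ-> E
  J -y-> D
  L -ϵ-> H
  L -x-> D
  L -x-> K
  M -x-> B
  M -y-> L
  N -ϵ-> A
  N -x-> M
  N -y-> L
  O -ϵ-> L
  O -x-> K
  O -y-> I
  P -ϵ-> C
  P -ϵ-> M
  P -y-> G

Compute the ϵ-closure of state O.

{A, C, E, H, L, M, N, O, P}

Start with {O}.
From O via ϵ: add L.
From L via ϵ: add H.
From H via ϵ: add N.
From N via ϵ: add A.
From A via ϵ: add P.
From P via ϵ: add C, M.
From C via ϵ: add E.
No new states can be added; the closed set is {A, C, E, H, L, M, N, O, P}.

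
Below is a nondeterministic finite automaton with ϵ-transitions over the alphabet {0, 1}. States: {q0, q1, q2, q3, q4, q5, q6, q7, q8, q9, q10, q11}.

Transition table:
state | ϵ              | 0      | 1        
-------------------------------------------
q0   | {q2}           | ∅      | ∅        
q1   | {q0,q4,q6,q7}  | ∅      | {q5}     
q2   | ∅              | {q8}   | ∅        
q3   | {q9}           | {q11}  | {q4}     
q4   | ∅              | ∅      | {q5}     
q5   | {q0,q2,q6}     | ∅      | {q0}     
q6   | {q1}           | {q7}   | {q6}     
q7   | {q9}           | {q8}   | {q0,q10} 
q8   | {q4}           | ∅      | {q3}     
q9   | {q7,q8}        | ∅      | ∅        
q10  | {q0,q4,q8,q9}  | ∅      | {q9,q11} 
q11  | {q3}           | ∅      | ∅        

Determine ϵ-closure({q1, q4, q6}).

{q0, q1, q2, q4, q6, q7, q8, q9}

Start with {q1, q4, q6}.
From q1 via ϵ: add q0, q7.
From q0 via ϵ: add q2.
From q7 via ϵ: add q9.
From q9 via ϵ: add q8.
No new states can be added; the closed set is {q0, q1, q2, q4, q6, q7, q8, q9}.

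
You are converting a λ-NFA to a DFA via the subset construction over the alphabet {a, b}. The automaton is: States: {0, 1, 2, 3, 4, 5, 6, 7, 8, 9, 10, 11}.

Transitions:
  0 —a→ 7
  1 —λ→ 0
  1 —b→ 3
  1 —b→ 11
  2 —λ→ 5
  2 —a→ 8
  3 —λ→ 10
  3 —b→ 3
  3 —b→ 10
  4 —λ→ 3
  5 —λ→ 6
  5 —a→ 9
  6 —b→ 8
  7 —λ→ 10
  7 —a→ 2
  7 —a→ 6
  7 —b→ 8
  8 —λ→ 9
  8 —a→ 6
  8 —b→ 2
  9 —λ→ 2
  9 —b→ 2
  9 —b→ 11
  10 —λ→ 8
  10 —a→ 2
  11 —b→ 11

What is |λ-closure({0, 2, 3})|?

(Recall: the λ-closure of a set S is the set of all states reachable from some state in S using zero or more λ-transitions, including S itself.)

8

Start with {0, 2, 3}.
From 2 via λ: add 5.
From 3 via λ: add 10.
From 5 via λ: add 6.
From 10 via λ: add 8.
From 8 via λ: add 9.
λ-closure = {0, 2, 3, 5, 6, 8, 9, 10}, which has 8 states.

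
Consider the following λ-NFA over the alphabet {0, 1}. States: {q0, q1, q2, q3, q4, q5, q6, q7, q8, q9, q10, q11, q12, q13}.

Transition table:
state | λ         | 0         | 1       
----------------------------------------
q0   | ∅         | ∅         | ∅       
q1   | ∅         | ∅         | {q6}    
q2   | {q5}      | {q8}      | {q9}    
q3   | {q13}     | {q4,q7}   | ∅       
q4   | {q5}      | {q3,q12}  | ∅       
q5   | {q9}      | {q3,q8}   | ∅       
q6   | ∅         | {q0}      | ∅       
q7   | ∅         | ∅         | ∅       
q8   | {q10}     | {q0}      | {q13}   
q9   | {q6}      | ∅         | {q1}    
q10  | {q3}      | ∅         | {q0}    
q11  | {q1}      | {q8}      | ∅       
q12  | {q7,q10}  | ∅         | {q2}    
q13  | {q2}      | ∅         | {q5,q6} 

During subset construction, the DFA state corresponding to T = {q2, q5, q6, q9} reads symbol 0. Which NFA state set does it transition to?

{q0, q2, q3, q5, q6, q8, q9, q10, q13}

q2 on 0 → {q8}.
q5 on 0 → {q3, q8}.
q6 on 0 → {q0}.
No 0-transition from q9.
Union after reading 0: {q0, q3, q8}.
Now take the λ-closure:
From q3 via λ: add q13.
From q8 via λ: add q10.
From q13 via λ: add q2.
From q2 via λ: add q5.
From q5 via λ: add q9.
From q9 via λ: add q6.
No new states can be added; the closed set is {q0, q2, q3, q5, q6, q8, q9, q10, q13}.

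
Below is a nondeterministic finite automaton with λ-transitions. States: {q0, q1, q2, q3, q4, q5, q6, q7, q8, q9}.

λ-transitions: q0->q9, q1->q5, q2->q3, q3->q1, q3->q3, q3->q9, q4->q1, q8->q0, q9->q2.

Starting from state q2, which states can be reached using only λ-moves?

Start with {q2}.
From q2 via λ: add q3.
From q3 via λ: add q1, q9.
From q1 via λ: add q5.
No new states can be added; the closed set is {q1, q2, q3, q5, q9}.

{q1, q2, q3, q5, q9}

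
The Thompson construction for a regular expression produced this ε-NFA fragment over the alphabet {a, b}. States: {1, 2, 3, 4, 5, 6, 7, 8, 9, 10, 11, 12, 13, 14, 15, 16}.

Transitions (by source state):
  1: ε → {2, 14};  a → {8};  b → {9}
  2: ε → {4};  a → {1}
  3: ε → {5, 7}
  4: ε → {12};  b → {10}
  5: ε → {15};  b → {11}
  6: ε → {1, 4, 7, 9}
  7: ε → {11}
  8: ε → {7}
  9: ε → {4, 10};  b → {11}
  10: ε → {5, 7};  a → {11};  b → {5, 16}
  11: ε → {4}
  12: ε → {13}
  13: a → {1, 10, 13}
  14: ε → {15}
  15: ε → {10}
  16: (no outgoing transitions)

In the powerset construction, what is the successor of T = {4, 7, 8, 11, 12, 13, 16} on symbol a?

{1, 2, 4, 5, 7, 10, 11, 12, 13, 14, 15}

13 on a → {1, 10, 13}.
No a-transition from 4, 7, 8, 11, 12, 16.
Union after reading a: {1, 10, 13}.
Now take the ε-closure:
From 1 via ε: add 2, 14.
From 10 via ε: add 5, 7.
From 2 via ε: add 4.
From 5 via ε: add 15.
From 7 via ε: add 11.
From 4 via ε: add 12.
No new states can be added; the closed set is {1, 2, 4, 5, 7, 10, 11, 12, 13, 14, 15}.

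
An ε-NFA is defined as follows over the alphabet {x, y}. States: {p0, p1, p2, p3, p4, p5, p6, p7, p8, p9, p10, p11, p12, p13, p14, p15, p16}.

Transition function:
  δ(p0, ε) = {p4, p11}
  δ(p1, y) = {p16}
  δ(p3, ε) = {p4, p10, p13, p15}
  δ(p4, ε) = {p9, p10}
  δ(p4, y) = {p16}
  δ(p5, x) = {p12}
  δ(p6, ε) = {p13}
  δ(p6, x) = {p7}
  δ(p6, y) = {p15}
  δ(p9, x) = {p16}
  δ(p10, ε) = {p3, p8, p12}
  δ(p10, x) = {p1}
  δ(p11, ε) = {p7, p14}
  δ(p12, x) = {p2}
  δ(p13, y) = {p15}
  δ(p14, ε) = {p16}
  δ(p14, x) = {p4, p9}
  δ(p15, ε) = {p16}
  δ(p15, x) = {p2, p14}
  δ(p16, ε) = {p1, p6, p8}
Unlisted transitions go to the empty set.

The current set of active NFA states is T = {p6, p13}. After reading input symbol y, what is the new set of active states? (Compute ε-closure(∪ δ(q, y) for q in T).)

{p1, p6, p8, p13, p15, p16}

p6 on y → {p15}.
p13 on y → {p15}.
Union after reading y: {p15}.
Now take the ε-closure:
From p15 via ε: add p16.
From p16 via ε: add p1, p6, p8.
From p6 via ε: add p13.
No new states can be added; the closed set is {p1, p6, p8, p13, p15, p16}.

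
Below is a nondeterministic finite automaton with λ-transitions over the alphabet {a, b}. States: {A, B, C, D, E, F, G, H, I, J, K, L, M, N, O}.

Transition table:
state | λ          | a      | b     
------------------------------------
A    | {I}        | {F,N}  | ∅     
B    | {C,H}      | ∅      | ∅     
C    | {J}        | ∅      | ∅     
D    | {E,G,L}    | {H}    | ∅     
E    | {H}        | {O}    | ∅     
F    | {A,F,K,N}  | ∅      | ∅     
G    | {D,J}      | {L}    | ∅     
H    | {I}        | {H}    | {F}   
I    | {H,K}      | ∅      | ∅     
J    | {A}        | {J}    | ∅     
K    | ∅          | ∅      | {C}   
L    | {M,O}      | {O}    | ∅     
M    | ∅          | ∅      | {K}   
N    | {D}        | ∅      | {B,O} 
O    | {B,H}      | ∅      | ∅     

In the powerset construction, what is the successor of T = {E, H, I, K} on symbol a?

{A, B, C, H, I, J, K, O}

E on a → {O}.
H on a → {H}.
No a-transition from I, K.
Union after reading a: {H, O}.
Now take the λ-closure:
From H via λ: add I.
From O via λ: add B.
From B via λ: add C.
From I via λ: add K.
From C via λ: add J.
From J via λ: add A.
No new states can be added; the closed set is {A, B, C, H, I, J, K, O}.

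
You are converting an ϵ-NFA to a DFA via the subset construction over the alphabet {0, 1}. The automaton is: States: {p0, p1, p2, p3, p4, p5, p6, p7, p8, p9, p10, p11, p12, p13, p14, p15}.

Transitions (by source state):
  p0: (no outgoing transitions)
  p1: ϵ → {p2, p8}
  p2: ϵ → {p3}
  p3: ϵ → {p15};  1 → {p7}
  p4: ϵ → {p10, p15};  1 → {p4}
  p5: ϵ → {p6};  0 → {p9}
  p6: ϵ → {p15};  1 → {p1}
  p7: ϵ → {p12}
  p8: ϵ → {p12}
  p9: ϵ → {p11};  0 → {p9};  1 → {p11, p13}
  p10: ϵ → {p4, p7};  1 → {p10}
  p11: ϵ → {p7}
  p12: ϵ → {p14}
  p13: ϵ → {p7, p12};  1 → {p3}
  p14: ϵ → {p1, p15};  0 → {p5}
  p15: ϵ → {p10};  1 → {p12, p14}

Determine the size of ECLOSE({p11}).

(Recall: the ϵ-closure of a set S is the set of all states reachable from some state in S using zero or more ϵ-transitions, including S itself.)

11

Start with {p11}.
From p11 via ϵ: add p7.
From p7 via ϵ: add p12.
From p12 via ϵ: add p14.
From p14 via ϵ: add p1, p15.
From p1 via ϵ: add p2, p8.
From p15 via ϵ: add p10.
From p2 via ϵ: add p3.
From p10 via ϵ: add p4.
ϵ-closure = {p1, p2, p3, p4, p7, p8, p10, p11, p12, p14, p15}, which has 11 states.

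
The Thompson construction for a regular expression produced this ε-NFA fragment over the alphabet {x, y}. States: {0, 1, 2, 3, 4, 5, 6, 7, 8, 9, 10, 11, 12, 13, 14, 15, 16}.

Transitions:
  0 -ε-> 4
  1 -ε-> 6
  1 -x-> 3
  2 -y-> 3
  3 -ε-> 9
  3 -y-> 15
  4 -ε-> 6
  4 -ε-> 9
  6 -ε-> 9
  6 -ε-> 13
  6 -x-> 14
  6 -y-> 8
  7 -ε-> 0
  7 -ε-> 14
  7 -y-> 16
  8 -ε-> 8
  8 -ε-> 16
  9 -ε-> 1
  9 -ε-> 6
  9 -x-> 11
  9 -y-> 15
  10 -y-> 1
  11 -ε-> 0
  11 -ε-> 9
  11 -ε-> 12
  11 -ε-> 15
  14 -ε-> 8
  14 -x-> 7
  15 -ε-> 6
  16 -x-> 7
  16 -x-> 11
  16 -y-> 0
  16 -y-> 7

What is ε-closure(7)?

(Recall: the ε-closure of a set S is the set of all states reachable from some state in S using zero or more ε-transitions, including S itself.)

{0, 1, 4, 6, 7, 8, 9, 13, 14, 16}

Start with {7}.
From 7 via ε: add 0, 14.
From 0 via ε: add 4.
From 14 via ε: add 8.
From 4 via ε: add 6, 9.
From 8 via ε: add 16.
From 6 via ε: add 13.
From 9 via ε: add 1.
No new states can be added; the closed set is {0, 1, 4, 6, 7, 8, 9, 13, 14, 16}.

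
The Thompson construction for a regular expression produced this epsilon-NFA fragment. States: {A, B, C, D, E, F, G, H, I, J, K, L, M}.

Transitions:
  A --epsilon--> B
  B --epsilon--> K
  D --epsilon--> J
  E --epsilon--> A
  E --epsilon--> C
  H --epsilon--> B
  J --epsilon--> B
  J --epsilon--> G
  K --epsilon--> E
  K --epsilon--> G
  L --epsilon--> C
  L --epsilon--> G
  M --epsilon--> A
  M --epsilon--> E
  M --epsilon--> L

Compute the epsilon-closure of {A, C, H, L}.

{A, B, C, E, G, H, K, L}

Start with {A, C, H, L}.
From A via epsilon: add B.
From L via epsilon: add G.
From B via epsilon: add K.
From K via epsilon: add E.
No new states can be added; the closed set is {A, B, C, E, G, H, K, L}.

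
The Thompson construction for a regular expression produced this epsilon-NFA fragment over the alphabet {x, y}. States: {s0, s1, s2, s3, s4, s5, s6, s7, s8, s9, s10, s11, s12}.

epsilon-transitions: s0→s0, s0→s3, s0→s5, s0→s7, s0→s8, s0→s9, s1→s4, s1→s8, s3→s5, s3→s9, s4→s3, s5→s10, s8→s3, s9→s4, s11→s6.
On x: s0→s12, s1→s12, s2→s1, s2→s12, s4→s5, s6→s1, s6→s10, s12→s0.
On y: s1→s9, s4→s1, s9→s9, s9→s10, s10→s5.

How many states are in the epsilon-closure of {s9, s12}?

6

Start with {s9, s12}.
From s9 via epsilon: add s4.
From s4 via epsilon: add s3.
From s3 via epsilon: add s5.
From s5 via epsilon: add s10.
epsilon-closure = {s3, s4, s5, s9, s10, s12}, which has 6 states.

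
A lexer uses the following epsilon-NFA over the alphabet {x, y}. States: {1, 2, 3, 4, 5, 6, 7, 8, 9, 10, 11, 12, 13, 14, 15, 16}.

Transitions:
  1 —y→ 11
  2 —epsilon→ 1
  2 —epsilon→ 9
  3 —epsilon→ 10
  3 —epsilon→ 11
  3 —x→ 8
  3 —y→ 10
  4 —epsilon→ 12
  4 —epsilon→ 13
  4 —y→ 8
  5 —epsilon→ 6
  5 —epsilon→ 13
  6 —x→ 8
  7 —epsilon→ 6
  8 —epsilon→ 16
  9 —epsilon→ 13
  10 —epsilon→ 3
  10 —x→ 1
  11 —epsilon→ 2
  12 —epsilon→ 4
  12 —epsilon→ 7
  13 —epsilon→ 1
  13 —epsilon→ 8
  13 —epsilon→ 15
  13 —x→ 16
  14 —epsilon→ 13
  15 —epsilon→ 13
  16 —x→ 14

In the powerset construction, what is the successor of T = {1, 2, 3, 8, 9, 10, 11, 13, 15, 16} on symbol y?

{1, 2, 3, 8, 9, 10, 11, 13, 15, 16}

1 on y → {11}.
3 on y → {10}.
No y-transition from 2, 8, 9, 10, 11, 13, 15, 16.
Union after reading y: {10, 11}.
Now take the epsilon-closure:
From 10 via epsilon: add 3.
From 11 via epsilon: add 2.
From 2 via epsilon: add 1, 9.
From 9 via epsilon: add 13.
From 13 via epsilon: add 8, 15.
From 8 via epsilon: add 16.
No new states can be added; the closed set is {1, 2, 3, 8, 9, 10, 11, 13, 15, 16}.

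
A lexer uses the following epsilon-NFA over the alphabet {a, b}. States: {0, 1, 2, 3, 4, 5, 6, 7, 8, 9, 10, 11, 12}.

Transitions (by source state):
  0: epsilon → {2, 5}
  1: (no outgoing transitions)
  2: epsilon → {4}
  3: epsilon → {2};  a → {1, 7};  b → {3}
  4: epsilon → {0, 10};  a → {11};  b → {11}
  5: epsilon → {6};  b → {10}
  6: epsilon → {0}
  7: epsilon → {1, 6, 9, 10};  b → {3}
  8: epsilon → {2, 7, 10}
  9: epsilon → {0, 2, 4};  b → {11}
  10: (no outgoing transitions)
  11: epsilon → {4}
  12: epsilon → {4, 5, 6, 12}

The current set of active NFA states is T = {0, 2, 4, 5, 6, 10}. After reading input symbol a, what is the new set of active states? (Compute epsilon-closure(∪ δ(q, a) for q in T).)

{0, 2, 4, 5, 6, 10, 11}

4 on a → {11}.
No a-transition from 0, 2, 5, 6, 10.
Union after reading a: {11}.
Now take the epsilon-closure:
From 11 via epsilon: add 4.
From 4 via epsilon: add 0, 10.
From 0 via epsilon: add 2, 5.
From 5 via epsilon: add 6.
No new states can be added; the closed set is {0, 2, 4, 5, 6, 10, 11}.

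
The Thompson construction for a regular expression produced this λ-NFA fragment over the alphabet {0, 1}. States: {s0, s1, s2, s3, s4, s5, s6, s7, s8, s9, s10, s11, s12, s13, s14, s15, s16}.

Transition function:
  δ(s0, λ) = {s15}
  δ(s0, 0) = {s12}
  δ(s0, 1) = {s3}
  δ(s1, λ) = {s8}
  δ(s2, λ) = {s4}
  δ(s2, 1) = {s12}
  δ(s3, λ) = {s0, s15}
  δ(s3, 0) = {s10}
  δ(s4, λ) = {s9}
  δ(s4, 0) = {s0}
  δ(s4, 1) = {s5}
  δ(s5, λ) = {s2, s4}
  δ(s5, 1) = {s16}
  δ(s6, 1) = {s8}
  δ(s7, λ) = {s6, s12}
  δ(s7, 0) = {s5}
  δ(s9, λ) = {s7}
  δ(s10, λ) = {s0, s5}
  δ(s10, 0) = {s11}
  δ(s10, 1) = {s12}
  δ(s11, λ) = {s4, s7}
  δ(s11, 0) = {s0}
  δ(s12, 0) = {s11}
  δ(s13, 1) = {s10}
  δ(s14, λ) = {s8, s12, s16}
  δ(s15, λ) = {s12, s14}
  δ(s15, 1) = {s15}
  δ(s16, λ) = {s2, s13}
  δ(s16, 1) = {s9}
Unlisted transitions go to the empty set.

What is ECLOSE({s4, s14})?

Start with {s4, s14}.
From s4 via λ: add s9.
From s14 via λ: add s8, s12, s16.
From s9 via λ: add s7.
From s16 via λ: add s2, s13.
From s7 via λ: add s6.
No new states can be added; the closed set is {s2, s4, s6, s7, s8, s9, s12, s13, s14, s16}.

{s2, s4, s6, s7, s8, s9, s12, s13, s14, s16}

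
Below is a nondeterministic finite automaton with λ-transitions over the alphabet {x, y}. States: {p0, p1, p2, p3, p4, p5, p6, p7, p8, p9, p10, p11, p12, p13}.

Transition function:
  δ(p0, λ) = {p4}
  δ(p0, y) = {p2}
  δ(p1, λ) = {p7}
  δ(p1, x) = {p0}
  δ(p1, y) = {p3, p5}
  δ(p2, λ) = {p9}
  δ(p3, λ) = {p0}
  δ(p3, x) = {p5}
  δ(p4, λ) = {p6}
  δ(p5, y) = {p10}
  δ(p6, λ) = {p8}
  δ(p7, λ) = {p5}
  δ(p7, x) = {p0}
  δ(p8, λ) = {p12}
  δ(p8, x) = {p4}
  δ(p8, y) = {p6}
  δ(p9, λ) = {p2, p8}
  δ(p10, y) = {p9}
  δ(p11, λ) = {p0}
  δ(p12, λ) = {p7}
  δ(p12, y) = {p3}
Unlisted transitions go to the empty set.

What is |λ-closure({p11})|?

Start with {p11}.
From p11 via λ: add p0.
From p0 via λ: add p4.
From p4 via λ: add p6.
From p6 via λ: add p8.
From p8 via λ: add p12.
From p12 via λ: add p7.
From p7 via λ: add p5.
λ-closure = {p0, p4, p5, p6, p7, p8, p11, p12}, which has 8 states.

8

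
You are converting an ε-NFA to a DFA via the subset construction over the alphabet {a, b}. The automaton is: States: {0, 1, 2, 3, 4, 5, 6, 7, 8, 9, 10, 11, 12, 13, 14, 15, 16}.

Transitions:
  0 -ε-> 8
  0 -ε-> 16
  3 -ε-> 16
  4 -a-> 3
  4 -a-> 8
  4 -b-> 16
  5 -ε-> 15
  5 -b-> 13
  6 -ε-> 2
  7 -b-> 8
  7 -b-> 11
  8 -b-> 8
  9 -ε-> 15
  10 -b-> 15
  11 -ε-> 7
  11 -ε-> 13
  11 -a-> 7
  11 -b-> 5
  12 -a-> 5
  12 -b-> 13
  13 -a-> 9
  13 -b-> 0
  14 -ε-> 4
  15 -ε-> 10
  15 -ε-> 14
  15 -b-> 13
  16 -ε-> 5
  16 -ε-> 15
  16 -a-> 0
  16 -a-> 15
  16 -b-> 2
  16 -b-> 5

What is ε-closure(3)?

Start with {3}.
From 3 via ε: add 16.
From 16 via ε: add 5, 15.
From 15 via ε: add 10, 14.
From 14 via ε: add 4.
No new states can be added; the closed set is {3, 4, 5, 10, 14, 15, 16}.

{3, 4, 5, 10, 14, 15, 16}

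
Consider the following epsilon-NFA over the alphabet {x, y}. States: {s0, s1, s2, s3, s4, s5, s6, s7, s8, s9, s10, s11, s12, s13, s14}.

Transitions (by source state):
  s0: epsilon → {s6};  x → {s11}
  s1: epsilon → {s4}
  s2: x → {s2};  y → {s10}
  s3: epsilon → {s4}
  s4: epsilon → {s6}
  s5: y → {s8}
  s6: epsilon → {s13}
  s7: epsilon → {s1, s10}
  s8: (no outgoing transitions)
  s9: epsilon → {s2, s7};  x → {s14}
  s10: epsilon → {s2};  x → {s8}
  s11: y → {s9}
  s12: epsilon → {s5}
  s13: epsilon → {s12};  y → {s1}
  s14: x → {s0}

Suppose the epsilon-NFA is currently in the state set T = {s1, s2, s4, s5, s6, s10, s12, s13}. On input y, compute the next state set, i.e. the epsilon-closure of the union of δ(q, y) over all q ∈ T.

s2 on y → {s10}.
s5 on y → {s8}.
s13 on y → {s1}.
No y-transition from s1, s4, s6, s10, s12.
Union after reading y: {s1, s8, s10}.
Now take the epsilon-closure:
From s1 via epsilon: add s4.
From s10 via epsilon: add s2.
From s4 via epsilon: add s6.
From s6 via epsilon: add s13.
From s13 via epsilon: add s12.
From s12 via epsilon: add s5.
No new states can be added; the closed set is {s1, s2, s4, s5, s6, s8, s10, s12, s13}.

{s1, s2, s4, s5, s6, s8, s10, s12, s13}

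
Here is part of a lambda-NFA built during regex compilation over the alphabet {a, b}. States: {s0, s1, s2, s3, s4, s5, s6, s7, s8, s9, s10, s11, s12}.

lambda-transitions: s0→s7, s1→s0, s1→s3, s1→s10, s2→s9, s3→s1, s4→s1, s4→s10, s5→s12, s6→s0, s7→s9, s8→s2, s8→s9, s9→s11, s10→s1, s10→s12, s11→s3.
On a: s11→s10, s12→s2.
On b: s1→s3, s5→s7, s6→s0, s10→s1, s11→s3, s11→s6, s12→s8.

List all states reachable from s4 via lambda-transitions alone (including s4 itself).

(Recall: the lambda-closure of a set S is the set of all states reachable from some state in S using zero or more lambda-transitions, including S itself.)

Start with {s4}.
From s4 via lambda: add s1, s10.
From s1 via lambda: add s0, s3.
From s10 via lambda: add s12.
From s0 via lambda: add s7.
From s7 via lambda: add s9.
From s9 via lambda: add s11.
No new states can be added; the closed set is {s0, s1, s3, s4, s7, s9, s10, s11, s12}.

{s0, s1, s3, s4, s7, s9, s10, s11, s12}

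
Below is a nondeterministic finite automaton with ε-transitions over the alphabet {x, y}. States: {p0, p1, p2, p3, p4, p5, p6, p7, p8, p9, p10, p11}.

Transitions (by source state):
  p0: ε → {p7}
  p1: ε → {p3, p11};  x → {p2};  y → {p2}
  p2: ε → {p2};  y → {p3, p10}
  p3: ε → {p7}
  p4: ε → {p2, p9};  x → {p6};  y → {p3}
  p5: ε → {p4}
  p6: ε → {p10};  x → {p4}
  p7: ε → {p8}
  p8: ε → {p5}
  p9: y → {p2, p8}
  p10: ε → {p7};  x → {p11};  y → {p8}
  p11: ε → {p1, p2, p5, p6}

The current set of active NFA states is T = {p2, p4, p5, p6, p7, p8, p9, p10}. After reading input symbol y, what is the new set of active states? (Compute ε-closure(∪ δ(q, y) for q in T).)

p2 on y → {p3, p10}.
p4 on y → {p3}.
p9 on y → {p2, p8}.
p10 on y → {p8}.
No y-transition from p5, p6, p7, p8.
Union after reading y: {p2, p3, p8, p10}.
Now take the ε-closure:
From p3 via ε: add p7.
From p8 via ε: add p5.
From p5 via ε: add p4.
From p4 via ε: add p9.
No new states can be added; the closed set is {p2, p3, p4, p5, p7, p8, p9, p10}.

{p2, p3, p4, p5, p7, p8, p9, p10}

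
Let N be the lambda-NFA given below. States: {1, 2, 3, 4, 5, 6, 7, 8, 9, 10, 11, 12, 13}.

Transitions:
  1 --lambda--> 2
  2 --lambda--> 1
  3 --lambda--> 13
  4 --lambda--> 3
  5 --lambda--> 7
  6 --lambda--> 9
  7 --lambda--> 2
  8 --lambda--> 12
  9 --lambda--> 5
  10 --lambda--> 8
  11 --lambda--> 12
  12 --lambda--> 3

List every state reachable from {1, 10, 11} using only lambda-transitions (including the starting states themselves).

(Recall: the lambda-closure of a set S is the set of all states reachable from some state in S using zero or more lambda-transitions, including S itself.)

{1, 2, 3, 8, 10, 11, 12, 13}

Start with {1, 10, 11}.
From 1 via lambda: add 2.
From 10 via lambda: add 8.
From 11 via lambda: add 12.
From 12 via lambda: add 3.
From 3 via lambda: add 13.
No new states can be added; the closed set is {1, 2, 3, 8, 10, 11, 12, 13}.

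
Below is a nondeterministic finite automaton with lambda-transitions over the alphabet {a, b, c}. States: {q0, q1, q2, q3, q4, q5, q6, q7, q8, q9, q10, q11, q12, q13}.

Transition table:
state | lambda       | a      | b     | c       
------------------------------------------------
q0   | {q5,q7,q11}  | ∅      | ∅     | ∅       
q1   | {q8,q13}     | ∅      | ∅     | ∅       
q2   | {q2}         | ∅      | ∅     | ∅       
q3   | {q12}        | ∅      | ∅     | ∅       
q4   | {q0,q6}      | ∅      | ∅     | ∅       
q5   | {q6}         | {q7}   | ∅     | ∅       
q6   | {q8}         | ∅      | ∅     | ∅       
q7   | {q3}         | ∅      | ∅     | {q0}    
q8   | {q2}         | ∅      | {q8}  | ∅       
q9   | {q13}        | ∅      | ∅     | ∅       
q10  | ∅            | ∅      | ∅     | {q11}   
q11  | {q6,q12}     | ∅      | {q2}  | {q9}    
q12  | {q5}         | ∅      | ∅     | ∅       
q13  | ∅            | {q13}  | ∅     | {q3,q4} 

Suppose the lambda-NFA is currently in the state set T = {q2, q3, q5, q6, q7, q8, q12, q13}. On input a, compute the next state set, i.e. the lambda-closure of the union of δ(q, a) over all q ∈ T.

q5 on a → {q7}.
q13 on a → {q13}.
No a-transition from q2, q3, q6, q7, q8, q12.
Union after reading a: {q7, q13}.
Now take the lambda-closure:
From q7 via lambda: add q3.
From q3 via lambda: add q12.
From q12 via lambda: add q5.
From q5 via lambda: add q6.
From q6 via lambda: add q8.
From q8 via lambda: add q2.
No new states can be added; the closed set is {q2, q3, q5, q6, q7, q8, q12, q13}.

{q2, q3, q5, q6, q7, q8, q12, q13}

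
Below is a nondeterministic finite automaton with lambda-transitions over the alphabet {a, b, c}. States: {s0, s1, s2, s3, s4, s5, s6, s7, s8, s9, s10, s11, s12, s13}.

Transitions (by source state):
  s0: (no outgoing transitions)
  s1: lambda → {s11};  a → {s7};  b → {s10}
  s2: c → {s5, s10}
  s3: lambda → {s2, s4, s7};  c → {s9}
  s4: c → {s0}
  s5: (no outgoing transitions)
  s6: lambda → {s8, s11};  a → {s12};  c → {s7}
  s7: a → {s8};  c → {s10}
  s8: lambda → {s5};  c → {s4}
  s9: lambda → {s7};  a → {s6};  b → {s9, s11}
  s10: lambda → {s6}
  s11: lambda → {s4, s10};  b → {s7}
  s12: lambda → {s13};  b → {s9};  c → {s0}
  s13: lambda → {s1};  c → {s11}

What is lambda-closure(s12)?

Start with {s12}.
From s12 via lambda: add s13.
From s13 via lambda: add s1.
From s1 via lambda: add s11.
From s11 via lambda: add s4, s10.
From s10 via lambda: add s6.
From s6 via lambda: add s8.
From s8 via lambda: add s5.
No new states can be added; the closed set is {s1, s4, s5, s6, s8, s10, s11, s12, s13}.

{s1, s4, s5, s6, s8, s10, s11, s12, s13}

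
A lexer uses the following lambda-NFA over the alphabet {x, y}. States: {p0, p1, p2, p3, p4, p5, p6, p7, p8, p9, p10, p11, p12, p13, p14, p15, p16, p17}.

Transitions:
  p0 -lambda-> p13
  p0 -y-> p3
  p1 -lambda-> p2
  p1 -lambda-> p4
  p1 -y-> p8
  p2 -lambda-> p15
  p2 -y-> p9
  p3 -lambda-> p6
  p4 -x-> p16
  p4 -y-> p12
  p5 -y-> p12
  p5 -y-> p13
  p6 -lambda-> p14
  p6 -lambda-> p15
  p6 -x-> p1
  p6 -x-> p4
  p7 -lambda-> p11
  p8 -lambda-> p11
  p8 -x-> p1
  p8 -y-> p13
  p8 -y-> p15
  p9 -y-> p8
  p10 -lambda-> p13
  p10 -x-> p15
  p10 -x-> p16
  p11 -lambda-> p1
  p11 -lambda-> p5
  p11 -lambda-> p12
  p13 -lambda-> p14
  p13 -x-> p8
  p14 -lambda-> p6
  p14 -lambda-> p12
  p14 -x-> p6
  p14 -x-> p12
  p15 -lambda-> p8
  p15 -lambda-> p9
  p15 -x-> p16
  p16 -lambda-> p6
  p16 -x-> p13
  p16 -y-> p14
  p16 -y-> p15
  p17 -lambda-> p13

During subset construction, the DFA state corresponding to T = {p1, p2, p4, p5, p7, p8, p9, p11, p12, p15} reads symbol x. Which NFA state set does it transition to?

p4 on x → {p16}.
p8 on x → {p1}.
p15 on x → {p16}.
No x-transition from p1, p2, p5, p7, p9, p11, p12.
Union after reading x: {p1, p16}.
Now take the lambda-closure:
From p1 via lambda: add p2, p4.
From p16 via lambda: add p6.
From p2 via lambda: add p15.
From p6 via lambda: add p14.
From p14 via lambda: add p12.
From p15 via lambda: add p8, p9.
From p8 via lambda: add p11.
From p11 via lambda: add p5.
No new states can be added; the closed set is {p1, p2, p4, p5, p6, p8, p9, p11, p12, p14, p15, p16}.

{p1, p2, p4, p5, p6, p8, p9, p11, p12, p14, p15, p16}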